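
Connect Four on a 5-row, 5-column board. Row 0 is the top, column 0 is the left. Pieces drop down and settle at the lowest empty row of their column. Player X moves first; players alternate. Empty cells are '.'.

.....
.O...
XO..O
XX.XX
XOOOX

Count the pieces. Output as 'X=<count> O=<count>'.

X=7 O=6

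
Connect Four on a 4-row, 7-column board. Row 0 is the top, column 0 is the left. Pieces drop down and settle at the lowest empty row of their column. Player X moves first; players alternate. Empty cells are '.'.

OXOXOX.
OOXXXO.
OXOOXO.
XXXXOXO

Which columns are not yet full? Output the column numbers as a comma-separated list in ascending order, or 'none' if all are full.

col 0: top cell = 'O' → FULL
col 1: top cell = 'X' → FULL
col 2: top cell = 'O' → FULL
col 3: top cell = 'X' → FULL
col 4: top cell = 'O' → FULL
col 5: top cell = 'X' → FULL
col 6: top cell = '.' → open

Answer: 6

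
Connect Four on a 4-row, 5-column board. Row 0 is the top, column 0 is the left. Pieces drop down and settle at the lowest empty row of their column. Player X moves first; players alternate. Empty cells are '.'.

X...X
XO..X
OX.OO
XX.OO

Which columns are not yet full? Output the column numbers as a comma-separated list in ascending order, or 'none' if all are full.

Answer: 1,2,3

Derivation:
col 0: top cell = 'X' → FULL
col 1: top cell = '.' → open
col 2: top cell = '.' → open
col 3: top cell = '.' → open
col 4: top cell = 'X' → FULL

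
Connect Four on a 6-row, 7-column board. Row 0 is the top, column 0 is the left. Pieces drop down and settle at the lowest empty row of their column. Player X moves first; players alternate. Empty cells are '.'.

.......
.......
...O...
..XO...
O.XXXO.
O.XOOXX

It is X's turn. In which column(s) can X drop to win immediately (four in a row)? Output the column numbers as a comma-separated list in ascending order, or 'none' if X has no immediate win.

Answer: 2

Derivation:
col 0: drop X → no win
col 1: drop X → no win
col 2: drop X → WIN!
col 3: drop X → no win
col 4: drop X → no win
col 5: drop X → no win
col 6: drop X → no win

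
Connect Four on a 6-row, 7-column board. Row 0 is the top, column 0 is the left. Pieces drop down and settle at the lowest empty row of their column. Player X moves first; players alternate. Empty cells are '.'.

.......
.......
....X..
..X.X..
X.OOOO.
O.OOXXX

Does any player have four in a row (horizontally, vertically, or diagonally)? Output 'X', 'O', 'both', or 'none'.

O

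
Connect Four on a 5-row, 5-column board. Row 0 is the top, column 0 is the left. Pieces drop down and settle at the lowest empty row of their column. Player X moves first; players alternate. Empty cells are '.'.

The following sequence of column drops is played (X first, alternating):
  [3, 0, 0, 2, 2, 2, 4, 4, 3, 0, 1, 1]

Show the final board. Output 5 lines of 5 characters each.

Move 1: X drops in col 3, lands at row 4
Move 2: O drops in col 0, lands at row 4
Move 3: X drops in col 0, lands at row 3
Move 4: O drops in col 2, lands at row 4
Move 5: X drops in col 2, lands at row 3
Move 6: O drops in col 2, lands at row 2
Move 7: X drops in col 4, lands at row 4
Move 8: O drops in col 4, lands at row 3
Move 9: X drops in col 3, lands at row 3
Move 10: O drops in col 0, lands at row 2
Move 11: X drops in col 1, lands at row 4
Move 12: O drops in col 1, lands at row 3

Answer: .....
.....
O.O..
XOXXO
OXOXX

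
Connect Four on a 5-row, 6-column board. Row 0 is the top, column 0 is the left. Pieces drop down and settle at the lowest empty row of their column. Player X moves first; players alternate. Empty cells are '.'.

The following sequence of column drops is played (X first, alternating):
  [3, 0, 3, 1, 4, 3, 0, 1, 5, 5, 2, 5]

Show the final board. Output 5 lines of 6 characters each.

Move 1: X drops in col 3, lands at row 4
Move 2: O drops in col 0, lands at row 4
Move 3: X drops in col 3, lands at row 3
Move 4: O drops in col 1, lands at row 4
Move 5: X drops in col 4, lands at row 4
Move 6: O drops in col 3, lands at row 2
Move 7: X drops in col 0, lands at row 3
Move 8: O drops in col 1, lands at row 3
Move 9: X drops in col 5, lands at row 4
Move 10: O drops in col 5, lands at row 3
Move 11: X drops in col 2, lands at row 4
Move 12: O drops in col 5, lands at row 2

Answer: ......
......
...O.O
XO.X.O
OOXXXX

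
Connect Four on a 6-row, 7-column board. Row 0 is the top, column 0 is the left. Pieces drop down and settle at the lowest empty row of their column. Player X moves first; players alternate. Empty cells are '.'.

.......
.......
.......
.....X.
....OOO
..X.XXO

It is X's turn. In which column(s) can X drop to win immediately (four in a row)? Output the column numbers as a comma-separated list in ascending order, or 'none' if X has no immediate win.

Answer: 3

Derivation:
col 0: drop X → no win
col 1: drop X → no win
col 2: drop X → no win
col 3: drop X → WIN!
col 4: drop X → no win
col 5: drop X → no win
col 6: drop X → no win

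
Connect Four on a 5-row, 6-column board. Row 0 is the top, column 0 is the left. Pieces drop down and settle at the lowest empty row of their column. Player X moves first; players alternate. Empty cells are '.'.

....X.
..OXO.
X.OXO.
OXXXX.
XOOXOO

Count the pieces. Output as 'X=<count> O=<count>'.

X=10 O=9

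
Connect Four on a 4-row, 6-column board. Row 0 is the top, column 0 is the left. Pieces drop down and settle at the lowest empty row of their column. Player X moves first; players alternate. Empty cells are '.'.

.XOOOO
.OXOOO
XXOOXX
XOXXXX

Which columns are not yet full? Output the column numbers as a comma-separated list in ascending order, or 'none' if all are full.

col 0: top cell = '.' → open
col 1: top cell = 'X' → FULL
col 2: top cell = 'O' → FULL
col 3: top cell = 'O' → FULL
col 4: top cell = 'O' → FULL
col 5: top cell = 'O' → FULL

Answer: 0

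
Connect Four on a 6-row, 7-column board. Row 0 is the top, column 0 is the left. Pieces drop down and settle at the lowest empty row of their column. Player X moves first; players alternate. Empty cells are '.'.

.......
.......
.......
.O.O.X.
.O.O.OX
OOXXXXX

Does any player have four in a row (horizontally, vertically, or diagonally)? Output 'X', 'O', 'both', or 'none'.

X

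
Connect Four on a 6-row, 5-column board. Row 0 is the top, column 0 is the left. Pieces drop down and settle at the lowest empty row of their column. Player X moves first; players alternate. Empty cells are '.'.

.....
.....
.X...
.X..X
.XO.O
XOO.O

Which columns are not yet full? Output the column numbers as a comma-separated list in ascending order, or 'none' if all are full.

col 0: top cell = '.' → open
col 1: top cell = '.' → open
col 2: top cell = '.' → open
col 3: top cell = '.' → open
col 4: top cell = '.' → open

Answer: 0,1,2,3,4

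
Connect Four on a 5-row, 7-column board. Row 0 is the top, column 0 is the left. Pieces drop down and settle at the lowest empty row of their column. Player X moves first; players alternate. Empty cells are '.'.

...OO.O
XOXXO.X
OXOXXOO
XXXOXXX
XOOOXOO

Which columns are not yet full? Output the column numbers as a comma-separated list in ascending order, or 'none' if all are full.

col 0: top cell = '.' → open
col 1: top cell = '.' → open
col 2: top cell = '.' → open
col 3: top cell = 'O' → FULL
col 4: top cell = 'O' → FULL
col 5: top cell = '.' → open
col 6: top cell = 'O' → FULL

Answer: 0,1,2,5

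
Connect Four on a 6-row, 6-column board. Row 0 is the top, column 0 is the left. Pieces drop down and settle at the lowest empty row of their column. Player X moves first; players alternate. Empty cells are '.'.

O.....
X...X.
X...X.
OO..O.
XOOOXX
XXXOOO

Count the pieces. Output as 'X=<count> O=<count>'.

X=10 O=10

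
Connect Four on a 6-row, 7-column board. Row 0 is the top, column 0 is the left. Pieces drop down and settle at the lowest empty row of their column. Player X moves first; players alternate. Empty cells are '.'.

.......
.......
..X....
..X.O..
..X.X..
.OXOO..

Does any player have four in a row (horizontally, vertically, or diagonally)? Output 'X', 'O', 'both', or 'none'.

X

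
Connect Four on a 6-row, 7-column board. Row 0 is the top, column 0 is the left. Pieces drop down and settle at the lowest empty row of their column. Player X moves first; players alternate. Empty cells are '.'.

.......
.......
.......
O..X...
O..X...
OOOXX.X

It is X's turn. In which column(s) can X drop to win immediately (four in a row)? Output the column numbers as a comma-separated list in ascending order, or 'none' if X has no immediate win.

col 0: drop X → no win
col 1: drop X → no win
col 2: drop X → no win
col 3: drop X → WIN!
col 4: drop X → no win
col 5: drop X → WIN!
col 6: drop X → no win

Answer: 3,5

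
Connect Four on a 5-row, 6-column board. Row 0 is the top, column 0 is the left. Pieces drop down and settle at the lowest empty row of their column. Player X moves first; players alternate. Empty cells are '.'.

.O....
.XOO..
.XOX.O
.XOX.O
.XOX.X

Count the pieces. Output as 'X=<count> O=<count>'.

X=8 O=8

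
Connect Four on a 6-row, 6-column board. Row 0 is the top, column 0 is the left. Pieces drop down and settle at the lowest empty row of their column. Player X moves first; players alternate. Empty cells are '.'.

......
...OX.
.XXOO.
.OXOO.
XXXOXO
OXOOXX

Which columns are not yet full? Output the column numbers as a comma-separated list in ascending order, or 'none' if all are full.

Answer: 0,1,2,3,4,5

Derivation:
col 0: top cell = '.' → open
col 1: top cell = '.' → open
col 2: top cell = '.' → open
col 3: top cell = '.' → open
col 4: top cell = '.' → open
col 5: top cell = '.' → open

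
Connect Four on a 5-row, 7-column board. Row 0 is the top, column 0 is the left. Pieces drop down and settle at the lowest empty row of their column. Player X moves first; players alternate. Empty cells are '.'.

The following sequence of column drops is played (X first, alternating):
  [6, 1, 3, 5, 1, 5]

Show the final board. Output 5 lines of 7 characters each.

Move 1: X drops in col 6, lands at row 4
Move 2: O drops in col 1, lands at row 4
Move 3: X drops in col 3, lands at row 4
Move 4: O drops in col 5, lands at row 4
Move 5: X drops in col 1, lands at row 3
Move 6: O drops in col 5, lands at row 3

Answer: .......
.......
.......
.X...O.
.O.X.OX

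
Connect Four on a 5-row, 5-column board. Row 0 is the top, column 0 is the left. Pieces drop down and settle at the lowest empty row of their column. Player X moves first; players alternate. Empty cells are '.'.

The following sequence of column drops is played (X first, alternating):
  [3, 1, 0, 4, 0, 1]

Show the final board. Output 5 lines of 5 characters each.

Answer: .....
.....
.....
XO...
XO.XO

Derivation:
Move 1: X drops in col 3, lands at row 4
Move 2: O drops in col 1, lands at row 4
Move 3: X drops in col 0, lands at row 4
Move 4: O drops in col 4, lands at row 4
Move 5: X drops in col 0, lands at row 3
Move 6: O drops in col 1, lands at row 3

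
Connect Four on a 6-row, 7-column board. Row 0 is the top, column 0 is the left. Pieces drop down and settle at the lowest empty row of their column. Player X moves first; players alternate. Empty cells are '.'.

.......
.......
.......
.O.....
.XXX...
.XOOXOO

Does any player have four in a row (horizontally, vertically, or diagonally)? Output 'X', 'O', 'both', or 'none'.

none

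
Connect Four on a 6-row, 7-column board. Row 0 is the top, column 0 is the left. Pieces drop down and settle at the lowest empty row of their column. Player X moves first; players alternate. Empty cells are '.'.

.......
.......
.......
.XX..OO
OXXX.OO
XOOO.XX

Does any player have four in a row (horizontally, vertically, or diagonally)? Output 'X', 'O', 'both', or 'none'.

none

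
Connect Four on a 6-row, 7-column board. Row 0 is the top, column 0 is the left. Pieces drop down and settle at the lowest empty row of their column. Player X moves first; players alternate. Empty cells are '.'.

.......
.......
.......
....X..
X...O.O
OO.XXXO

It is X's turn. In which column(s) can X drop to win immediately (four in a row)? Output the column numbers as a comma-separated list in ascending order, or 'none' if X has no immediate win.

Answer: 2

Derivation:
col 0: drop X → no win
col 1: drop X → no win
col 2: drop X → WIN!
col 3: drop X → no win
col 4: drop X → no win
col 5: drop X → no win
col 6: drop X → no win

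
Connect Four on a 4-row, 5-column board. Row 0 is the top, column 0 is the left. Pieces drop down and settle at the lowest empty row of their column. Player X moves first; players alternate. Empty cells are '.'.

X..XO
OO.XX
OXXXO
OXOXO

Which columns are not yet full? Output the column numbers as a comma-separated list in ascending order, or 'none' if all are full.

Answer: 1,2

Derivation:
col 0: top cell = 'X' → FULL
col 1: top cell = '.' → open
col 2: top cell = '.' → open
col 3: top cell = 'X' → FULL
col 4: top cell = 'O' → FULL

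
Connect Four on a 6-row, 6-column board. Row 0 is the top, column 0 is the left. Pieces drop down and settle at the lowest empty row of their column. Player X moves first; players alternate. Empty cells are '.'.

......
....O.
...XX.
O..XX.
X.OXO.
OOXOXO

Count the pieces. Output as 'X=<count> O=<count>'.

X=8 O=8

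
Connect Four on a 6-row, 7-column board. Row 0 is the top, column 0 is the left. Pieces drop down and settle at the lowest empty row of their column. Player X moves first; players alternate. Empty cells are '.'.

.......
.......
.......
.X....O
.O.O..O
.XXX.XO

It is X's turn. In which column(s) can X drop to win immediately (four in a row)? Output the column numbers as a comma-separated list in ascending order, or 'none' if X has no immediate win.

Answer: 0,4

Derivation:
col 0: drop X → WIN!
col 1: drop X → no win
col 2: drop X → no win
col 3: drop X → no win
col 4: drop X → WIN!
col 5: drop X → no win
col 6: drop X → no win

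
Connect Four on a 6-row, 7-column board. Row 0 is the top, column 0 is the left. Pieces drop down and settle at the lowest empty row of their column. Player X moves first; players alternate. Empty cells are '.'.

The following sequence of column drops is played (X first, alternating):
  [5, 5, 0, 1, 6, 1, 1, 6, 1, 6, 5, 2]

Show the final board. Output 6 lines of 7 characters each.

Answer: .......
.......
.X.....
.X...XO
.O...OO
XOO..XX

Derivation:
Move 1: X drops in col 5, lands at row 5
Move 2: O drops in col 5, lands at row 4
Move 3: X drops in col 0, lands at row 5
Move 4: O drops in col 1, lands at row 5
Move 5: X drops in col 6, lands at row 5
Move 6: O drops in col 1, lands at row 4
Move 7: X drops in col 1, lands at row 3
Move 8: O drops in col 6, lands at row 4
Move 9: X drops in col 1, lands at row 2
Move 10: O drops in col 6, lands at row 3
Move 11: X drops in col 5, lands at row 3
Move 12: O drops in col 2, lands at row 5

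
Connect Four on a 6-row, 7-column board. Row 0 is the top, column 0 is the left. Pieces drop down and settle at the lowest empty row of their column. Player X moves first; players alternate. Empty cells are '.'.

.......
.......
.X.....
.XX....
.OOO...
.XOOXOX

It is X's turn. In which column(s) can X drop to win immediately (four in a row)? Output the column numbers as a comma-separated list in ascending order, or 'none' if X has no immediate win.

col 0: drop X → no win
col 1: drop X → no win
col 2: drop X → no win
col 3: drop X → no win
col 4: drop X → no win
col 5: drop X → no win
col 6: drop X → no win

Answer: none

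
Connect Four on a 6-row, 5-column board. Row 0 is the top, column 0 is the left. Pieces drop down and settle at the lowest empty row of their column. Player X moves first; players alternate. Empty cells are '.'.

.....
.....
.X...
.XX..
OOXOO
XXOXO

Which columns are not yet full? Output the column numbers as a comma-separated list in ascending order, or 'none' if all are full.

col 0: top cell = '.' → open
col 1: top cell = '.' → open
col 2: top cell = '.' → open
col 3: top cell = '.' → open
col 4: top cell = '.' → open

Answer: 0,1,2,3,4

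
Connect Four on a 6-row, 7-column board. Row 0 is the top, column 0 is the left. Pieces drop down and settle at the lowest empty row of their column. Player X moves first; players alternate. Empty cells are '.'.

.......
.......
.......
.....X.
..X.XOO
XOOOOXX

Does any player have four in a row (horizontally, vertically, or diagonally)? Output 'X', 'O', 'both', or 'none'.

O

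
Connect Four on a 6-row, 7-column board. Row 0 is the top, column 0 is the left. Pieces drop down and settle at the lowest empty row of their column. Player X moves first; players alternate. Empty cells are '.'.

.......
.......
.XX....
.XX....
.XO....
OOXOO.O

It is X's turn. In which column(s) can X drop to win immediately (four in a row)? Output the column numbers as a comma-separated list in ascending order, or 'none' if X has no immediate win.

col 0: drop X → no win
col 1: drop X → WIN!
col 2: drop X → no win
col 3: drop X → no win
col 4: drop X → no win
col 5: drop X → no win
col 6: drop X → no win

Answer: 1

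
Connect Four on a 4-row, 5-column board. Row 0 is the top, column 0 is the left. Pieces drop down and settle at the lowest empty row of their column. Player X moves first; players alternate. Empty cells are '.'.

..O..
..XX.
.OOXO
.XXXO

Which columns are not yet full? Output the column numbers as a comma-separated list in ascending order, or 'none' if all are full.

col 0: top cell = '.' → open
col 1: top cell = '.' → open
col 2: top cell = 'O' → FULL
col 3: top cell = '.' → open
col 4: top cell = '.' → open

Answer: 0,1,3,4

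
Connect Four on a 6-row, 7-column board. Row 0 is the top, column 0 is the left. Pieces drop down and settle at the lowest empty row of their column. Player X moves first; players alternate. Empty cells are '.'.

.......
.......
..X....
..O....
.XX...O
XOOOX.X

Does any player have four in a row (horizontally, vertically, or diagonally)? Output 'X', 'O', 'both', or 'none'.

none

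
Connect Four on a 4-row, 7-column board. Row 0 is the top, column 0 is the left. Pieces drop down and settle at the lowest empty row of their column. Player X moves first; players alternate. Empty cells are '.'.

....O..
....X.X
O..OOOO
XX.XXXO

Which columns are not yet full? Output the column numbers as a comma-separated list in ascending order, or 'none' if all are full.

col 0: top cell = '.' → open
col 1: top cell = '.' → open
col 2: top cell = '.' → open
col 3: top cell = '.' → open
col 4: top cell = 'O' → FULL
col 5: top cell = '.' → open
col 6: top cell = '.' → open

Answer: 0,1,2,3,5,6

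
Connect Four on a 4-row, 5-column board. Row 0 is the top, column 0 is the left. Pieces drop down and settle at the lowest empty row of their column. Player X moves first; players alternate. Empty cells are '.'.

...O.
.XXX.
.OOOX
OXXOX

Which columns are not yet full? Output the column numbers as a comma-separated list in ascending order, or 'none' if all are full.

col 0: top cell = '.' → open
col 1: top cell = '.' → open
col 2: top cell = '.' → open
col 3: top cell = 'O' → FULL
col 4: top cell = '.' → open

Answer: 0,1,2,4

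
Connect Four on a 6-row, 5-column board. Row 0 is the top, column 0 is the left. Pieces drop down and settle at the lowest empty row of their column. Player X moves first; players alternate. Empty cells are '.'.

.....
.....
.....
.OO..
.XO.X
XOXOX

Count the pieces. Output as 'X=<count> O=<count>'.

X=5 O=5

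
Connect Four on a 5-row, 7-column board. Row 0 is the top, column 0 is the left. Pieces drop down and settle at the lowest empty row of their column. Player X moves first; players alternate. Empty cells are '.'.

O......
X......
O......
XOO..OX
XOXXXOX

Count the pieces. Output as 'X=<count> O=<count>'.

X=8 O=7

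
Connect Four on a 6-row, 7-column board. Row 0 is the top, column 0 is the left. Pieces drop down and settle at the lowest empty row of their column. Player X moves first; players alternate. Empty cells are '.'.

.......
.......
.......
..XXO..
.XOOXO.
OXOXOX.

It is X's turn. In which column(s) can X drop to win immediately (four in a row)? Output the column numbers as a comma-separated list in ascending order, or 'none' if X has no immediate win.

Answer: 2

Derivation:
col 0: drop X → no win
col 1: drop X → no win
col 2: drop X → WIN!
col 3: drop X → no win
col 4: drop X → no win
col 5: drop X → no win
col 6: drop X → no win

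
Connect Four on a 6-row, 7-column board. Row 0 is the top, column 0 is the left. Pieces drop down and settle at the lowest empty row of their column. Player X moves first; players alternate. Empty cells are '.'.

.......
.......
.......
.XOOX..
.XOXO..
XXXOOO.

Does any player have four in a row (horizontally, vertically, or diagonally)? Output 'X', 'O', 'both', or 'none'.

none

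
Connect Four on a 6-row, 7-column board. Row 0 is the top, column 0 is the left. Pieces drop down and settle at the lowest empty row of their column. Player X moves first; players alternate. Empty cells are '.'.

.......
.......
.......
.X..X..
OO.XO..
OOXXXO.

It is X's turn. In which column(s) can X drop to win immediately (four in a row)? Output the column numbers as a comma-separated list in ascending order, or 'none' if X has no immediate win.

col 0: drop X → no win
col 1: drop X → no win
col 2: drop X → no win
col 3: drop X → no win
col 4: drop X → no win
col 5: drop X → no win
col 6: drop X → no win

Answer: none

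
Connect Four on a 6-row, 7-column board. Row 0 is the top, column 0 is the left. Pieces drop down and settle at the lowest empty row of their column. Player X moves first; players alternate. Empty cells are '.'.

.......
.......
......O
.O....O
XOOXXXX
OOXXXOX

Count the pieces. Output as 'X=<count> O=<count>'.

X=9 O=8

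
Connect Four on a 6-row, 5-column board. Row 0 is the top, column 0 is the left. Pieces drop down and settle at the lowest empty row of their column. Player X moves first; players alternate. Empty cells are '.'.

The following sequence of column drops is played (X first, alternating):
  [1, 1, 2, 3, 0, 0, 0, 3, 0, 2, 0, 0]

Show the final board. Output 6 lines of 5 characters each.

Answer: O....
X....
X....
X....
OOOO.
XXXO.

Derivation:
Move 1: X drops in col 1, lands at row 5
Move 2: O drops in col 1, lands at row 4
Move 3: X drops in col 2, lands at row 5
Move 4: O drops in col 3, lands at row 5
Move 5: X drops in col 0, lands at row 5
Move 6: O drops in col 0, lands at row 4
Move 7: X drops in col 0, lands at row 3
Move 8: O drops in col 3, lands at row 4
Move 9: X drops in col 0, lands at row 2
Move 10: O drops in col 2, lands at row 4
Move 11: X drops in col 0, lands at row 1
Move 12: O drops in col 0, lands at row 0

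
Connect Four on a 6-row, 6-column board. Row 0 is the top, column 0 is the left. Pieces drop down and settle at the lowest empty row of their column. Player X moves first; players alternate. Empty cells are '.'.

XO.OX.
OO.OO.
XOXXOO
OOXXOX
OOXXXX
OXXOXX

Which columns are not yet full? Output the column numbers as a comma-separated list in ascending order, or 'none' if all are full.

Answer: 2,5

Derivation:
col 0: top cell = 'X' → FULL
col 1: top cell = 'O' → FULL
col 2: top cell = '.' → open
col 3: top cell = 'O' → FULL
col 4: top cell = 'X' → FULL
col 5: top cell = '.' → open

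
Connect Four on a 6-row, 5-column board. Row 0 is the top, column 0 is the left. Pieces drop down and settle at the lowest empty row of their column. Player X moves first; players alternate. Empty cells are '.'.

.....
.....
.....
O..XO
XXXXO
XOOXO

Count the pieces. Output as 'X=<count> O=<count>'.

X=7 O=6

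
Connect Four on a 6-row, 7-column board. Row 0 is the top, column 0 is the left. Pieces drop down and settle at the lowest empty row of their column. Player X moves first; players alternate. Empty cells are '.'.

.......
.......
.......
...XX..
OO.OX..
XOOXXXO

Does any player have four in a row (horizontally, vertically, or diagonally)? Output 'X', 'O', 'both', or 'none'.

none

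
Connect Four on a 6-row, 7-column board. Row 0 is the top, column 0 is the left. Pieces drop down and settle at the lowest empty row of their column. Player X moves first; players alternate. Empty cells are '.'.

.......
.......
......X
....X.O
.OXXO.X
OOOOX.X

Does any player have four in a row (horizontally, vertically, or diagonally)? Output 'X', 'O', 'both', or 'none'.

O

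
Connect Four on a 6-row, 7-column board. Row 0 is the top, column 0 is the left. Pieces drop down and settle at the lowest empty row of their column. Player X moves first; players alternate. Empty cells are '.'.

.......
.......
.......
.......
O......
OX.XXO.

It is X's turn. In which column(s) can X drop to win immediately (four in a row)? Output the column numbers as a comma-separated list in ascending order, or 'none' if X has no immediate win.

Answer: 2

Derivation:
col 0: drop X → no win
col 1: drop X → no win
col 2: drop X → WIN!
col 3: drop X → no win
col 4: drop X → no win
col 5: drop X → no win
col 6: drop X → no win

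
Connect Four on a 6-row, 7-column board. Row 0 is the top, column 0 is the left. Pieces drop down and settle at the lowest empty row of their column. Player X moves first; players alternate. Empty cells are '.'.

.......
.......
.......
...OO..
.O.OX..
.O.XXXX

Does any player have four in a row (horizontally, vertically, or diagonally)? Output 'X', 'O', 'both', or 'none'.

X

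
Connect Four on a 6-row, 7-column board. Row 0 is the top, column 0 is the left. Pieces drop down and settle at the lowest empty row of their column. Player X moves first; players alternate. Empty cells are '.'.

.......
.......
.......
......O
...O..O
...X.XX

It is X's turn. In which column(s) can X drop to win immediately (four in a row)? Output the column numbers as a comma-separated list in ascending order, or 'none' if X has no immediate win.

Answer: 4

Derivation:
col 0: drop X → no win
col 1: drop X → no win
col 2: drop X → no win
col 3: drop X → no win
col 4: drop X → WIN!
col 5: drop X → no win
col 6: drop X → no win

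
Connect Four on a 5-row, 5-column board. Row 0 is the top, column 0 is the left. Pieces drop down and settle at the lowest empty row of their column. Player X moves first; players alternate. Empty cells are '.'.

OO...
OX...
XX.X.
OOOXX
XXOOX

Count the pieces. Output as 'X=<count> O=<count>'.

X=9 O=8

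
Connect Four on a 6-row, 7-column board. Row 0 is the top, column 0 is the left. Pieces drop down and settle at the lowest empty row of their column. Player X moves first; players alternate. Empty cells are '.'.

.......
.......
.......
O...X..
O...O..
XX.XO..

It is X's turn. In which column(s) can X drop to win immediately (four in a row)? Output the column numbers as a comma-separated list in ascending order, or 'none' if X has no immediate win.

col 0: drop X → no win
col 1: drop X → no win
col 2: drop X → WIN!
col 3: drop X → no win
col 4: drop X → no win
col 5: drop X → no win
col 6: drop X → no win

Answer: 2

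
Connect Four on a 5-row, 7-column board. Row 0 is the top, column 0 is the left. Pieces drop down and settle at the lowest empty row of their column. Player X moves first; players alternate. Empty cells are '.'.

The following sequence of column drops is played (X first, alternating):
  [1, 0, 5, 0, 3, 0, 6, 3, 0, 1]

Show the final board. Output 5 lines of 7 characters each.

Move 1: X drops in col 1, lands at row 4
Move 2: O drops in col 0, lands at row 4
Move 3: X drops in col 5, lands at row 4
Move 4: O drops in col 0, lands at row 3
Move 5: X drops in col 3, lands at row 4
Move 6: O drops in col 0, lands at row 2
Move 7: X drops in col 6, lands at row 4
Move 8: O drops in col 3, lands at row 3
Move 9: X drops in col 0, lands at row 1
Move 10: O drops in col 1, lands at row 3

Answer: .......
X......
O......
OO.O...
OX.X.XX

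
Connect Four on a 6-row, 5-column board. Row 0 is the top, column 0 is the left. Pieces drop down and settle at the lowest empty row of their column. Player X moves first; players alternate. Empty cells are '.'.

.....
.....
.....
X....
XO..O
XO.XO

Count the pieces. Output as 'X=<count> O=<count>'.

X=4 O=4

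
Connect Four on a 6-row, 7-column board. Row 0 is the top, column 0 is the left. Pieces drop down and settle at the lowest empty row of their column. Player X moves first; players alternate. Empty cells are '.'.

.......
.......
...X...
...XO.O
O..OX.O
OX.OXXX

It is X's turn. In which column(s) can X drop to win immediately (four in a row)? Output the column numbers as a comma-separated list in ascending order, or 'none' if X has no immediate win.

col 0: drop X → no win
col 1: drop X → no win
col 2: drop X → no win
col 3: drop X → no win
col 4: drop X → no win
col 5: drop X → no win
col 6: drop X → no win

Answer: none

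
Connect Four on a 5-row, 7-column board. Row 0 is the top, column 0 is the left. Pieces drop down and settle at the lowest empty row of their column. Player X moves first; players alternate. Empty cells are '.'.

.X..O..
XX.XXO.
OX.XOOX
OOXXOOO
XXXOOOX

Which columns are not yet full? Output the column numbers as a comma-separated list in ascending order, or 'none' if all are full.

Answer: 0,2,3,5,6

Derivation:
col 0: top cell = '.' → open
col 1: top cell = 'X' → FULL
col 2: top cell = '.' → open
col 3: top cell = '.' → open
col 4: top cell = 'O' → FULL
col 5: top cell = '.' → open
col 6: top cell = '.' → open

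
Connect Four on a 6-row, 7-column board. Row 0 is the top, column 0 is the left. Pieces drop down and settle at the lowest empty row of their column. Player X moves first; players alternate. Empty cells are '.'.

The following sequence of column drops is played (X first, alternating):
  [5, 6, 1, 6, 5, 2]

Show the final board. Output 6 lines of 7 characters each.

Answer: .......
.......
.......
.......
.....XO
.XO..XO

Derivation:
Move 1: X drops in col 5, lands at row 5
Move 2: O drops in col 6, lands at row 5
Move 3: X drops in col 1, lands at row 5
Move 4: O drops in col 6, lands at row 4
Move 5: X drops in col 5, lands at row 4
Move 6: O drops in col 2, lands at row 5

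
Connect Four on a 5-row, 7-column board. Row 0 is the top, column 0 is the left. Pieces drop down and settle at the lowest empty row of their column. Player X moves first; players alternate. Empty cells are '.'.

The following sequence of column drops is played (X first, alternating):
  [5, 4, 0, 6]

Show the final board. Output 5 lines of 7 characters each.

Answer: .......
.......
.......
.......
X...OXO

Derivation:
Move 1: X drops in col 5, lands at row 4
Move 2: O drops in col 4, lands at row 4
Move 3: X drops in col 0, lands at row 4
Move 4: O drops in col 6, lands at row 4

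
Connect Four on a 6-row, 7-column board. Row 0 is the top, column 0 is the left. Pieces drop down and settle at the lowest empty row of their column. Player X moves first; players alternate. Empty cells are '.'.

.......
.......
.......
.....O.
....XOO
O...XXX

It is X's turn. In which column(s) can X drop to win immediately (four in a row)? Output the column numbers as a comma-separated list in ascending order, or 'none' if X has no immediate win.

col 0: drop X → no win
col 1: drop X → no win
col 2: drop X → no win
col 3: drop X → WIN!
col 4: drop X → no win
col 5: drop X → no win
col 6: drop X → no win

Answer: 3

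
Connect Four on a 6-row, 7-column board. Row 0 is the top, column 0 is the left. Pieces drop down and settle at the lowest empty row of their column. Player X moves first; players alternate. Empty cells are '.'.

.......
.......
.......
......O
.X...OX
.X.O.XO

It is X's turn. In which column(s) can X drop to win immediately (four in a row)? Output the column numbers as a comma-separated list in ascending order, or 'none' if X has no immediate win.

Answer: none

Derivation:
col 0: drop X → no win
col 1: drop X → no win
col 2: drop X → no win
col 3: drop X → no win
col 4: drop X → no win
col 5: drop X → no win
col 6: drop X → no win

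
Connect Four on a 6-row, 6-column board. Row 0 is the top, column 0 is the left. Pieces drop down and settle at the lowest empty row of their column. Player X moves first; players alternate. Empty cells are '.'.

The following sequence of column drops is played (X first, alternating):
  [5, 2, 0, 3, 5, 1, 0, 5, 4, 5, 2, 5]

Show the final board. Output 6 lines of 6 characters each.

Move 1: X drops in col 5, lands at row 5
Move 2: O drops in col 2, lands at row 5
Move 3: X drops in col 0, lands at row 5
Move 4: O drops in col 3, lands at row 5
Move 5: X drops in col 5, lands at row 4
Move 6: O drops in col 1, lands at row 5
Move 7: X drops in col 0, lands at row 4
Move 8: O drops in col 5, lands at row 3
Move 9: X drops in col 4, lands at row 5
Move 10: O drops in col 5, lands at row 2
Move 11: X drops in col 2, lands at row 4
Move 12: O drops in col 5, lands at row 1

Answer: ......
.....O
.....O
.....O
X.X..X
XOOOXX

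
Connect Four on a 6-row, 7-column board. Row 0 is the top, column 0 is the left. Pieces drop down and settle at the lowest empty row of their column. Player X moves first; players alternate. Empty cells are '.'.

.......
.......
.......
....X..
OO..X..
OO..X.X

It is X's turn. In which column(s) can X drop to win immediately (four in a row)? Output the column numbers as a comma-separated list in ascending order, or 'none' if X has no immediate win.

Answer: 4

Derivation:
col 0: drop X → no win
col 1: drop X → no win
col 2: drop X → no win
col 3: drop X → no win
col 4: drop X → WIN!
col 5: drop X → no win
col 6: drop X → no win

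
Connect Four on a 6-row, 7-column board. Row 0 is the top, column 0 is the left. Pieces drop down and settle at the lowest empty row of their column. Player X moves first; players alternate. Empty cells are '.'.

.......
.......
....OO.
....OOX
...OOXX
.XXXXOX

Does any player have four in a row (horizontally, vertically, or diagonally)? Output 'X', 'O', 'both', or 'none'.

X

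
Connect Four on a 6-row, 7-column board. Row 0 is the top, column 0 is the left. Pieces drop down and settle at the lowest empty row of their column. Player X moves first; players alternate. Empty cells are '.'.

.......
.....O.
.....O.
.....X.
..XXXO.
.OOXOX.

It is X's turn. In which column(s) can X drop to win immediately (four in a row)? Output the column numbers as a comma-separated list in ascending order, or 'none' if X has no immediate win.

Answer: 1

Derivation:
col 0: drop X → no win
col 1: drop X → WIN!
col 2: drop X → no win
col 3: drop X → no win
col 4: drop X → no win
col 5: drop X → no win
col 6: drop X → no win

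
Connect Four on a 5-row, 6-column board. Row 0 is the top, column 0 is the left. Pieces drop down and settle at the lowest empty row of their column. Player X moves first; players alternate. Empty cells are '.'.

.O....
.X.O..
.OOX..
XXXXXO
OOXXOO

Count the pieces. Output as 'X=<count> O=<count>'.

X=9 O=9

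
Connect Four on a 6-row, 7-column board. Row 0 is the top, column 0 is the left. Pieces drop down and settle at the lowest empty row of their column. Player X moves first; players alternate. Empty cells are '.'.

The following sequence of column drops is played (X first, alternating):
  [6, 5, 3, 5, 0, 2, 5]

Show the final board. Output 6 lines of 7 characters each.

Move 1: X drops in col 6, lands at row 5
Move 2: O drops in col 5, lands at row 5
Move 3: X drops in col 3, lands at row 5
Move 4: O drops in col 5, lands at row 4
Move 5: X drops in col 0, lands at row 5
Move 6: O drops in col 2, lands at row 5
Move 7: X drops in col 5, lands at row 3

Answer: .......
.......
.......
.....X.
.....O.
X.OX.OX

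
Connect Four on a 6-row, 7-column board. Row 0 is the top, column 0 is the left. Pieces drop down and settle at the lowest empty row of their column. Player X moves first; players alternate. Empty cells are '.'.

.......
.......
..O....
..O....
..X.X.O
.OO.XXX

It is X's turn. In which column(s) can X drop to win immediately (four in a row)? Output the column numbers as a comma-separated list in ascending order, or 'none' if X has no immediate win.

col 0: drop X → no win
col 1: drop X → no win
col 2: drop X → no win
col 3: drop X → WIN!
col 4: drop X → no win
col 5: drop X → no win
col 6: drop X → no win

Answer: 3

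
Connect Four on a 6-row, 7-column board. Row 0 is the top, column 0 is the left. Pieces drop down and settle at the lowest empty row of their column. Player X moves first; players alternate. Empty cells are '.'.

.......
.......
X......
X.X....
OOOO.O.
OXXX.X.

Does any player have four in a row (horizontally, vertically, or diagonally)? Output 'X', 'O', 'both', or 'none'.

O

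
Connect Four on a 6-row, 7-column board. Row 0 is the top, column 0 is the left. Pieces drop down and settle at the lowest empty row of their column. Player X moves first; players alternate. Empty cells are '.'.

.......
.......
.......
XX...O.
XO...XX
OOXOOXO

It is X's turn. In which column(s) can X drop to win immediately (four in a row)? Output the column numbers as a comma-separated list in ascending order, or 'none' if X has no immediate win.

col 0: drop X → no win
col 1: drop X → no win
col 2: drop X → no win
col 3: drop X → no win
col 4: drop X → no win
col 5: drop X → no win
col 6: drop X → no win

Answer: none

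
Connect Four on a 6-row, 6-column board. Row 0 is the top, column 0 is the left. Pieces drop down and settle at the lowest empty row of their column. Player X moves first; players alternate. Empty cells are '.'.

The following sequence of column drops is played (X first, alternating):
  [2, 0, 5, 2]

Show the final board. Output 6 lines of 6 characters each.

Move 1: X drops in col 2, lands at row 5
Move 2: O drops in col 0, lands at row 5
Move 3: X drops in col 5, lands at row 5
Move 4: O drops in col 2, lands at row 4

Answer: ......
......
......
......
..O...
O.X..X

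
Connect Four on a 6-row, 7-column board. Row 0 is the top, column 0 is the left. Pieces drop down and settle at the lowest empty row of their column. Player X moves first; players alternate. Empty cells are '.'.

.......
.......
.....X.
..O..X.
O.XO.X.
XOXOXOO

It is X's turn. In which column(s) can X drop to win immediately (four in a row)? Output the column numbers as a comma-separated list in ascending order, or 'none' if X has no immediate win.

Answer: 5

Derivation:
col 0: drop X → no win
col 1: drop X → no win
col 2: drop X → no win
col 3: drop X → no win
col 4: drop X → no win
col 5: drop X → WIN!
col 6: drop X → no win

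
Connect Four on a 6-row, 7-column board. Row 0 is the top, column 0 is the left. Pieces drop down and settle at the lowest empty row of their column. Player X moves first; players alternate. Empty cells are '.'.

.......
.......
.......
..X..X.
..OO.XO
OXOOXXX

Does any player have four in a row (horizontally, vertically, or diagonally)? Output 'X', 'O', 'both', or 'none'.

none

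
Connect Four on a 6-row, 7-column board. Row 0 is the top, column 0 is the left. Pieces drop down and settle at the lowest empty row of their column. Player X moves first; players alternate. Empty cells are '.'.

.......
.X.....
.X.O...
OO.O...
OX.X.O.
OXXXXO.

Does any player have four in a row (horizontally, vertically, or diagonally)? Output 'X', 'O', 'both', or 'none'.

X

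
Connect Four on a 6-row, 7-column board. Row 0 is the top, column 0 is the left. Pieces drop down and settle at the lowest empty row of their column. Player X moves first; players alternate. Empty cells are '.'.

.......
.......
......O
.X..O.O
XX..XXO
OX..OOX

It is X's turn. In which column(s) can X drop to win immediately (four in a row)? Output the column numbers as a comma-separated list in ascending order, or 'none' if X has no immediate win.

col 0: drop X → no win
col 1: drop X → WIN!
col 2: drop X → no win
col 3: drop X → no win
col 4: drop X → no win
col 5: drop X → no win
col 6: drop X → no win

Answer: 1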